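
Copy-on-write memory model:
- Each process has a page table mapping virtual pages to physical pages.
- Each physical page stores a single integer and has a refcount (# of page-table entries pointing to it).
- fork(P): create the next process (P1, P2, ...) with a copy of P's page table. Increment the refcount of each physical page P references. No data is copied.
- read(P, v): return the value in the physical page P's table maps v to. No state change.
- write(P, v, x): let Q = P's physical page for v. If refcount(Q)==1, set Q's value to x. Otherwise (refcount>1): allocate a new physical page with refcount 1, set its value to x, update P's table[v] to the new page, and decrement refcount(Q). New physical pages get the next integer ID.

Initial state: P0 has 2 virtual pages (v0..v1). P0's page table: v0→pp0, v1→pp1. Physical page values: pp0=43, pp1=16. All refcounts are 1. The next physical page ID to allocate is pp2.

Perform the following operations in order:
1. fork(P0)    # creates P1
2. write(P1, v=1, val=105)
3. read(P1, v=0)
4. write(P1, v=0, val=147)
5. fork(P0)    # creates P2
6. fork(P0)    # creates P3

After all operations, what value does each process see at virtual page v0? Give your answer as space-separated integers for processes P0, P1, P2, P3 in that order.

Op 1: fork(P0) -> P1. 2 ppages; refcounts: pp0:2 pp1:2
Op 2: write(P1, v1, 105). refcount(pp1)=2>1 -> COPY to pp2. 3 ppages; refcounts: pp0:2 pp1:1 pp2:1
Op 3: read(P1, v0) -> 43. No state change.
Op 4: write(P1, v0, 147). refcount(pp0)=2>1 -> COPY to pp3. 4 ppages; refcounts: pp0:1 pp1:1 pp2:1 pp3:1
Op 5: fork(P0) -> P2. 4 ppages; refcounts: pp0:2 pp1:2 pp2:1 pp3:1
Op 6: fork(P0) -> P3. 4 ppages; refcounts: pp0:3 pp1:3 pp2:1 pp3:1
P0: v0 -> pp0 = 43
P1: v0 -> pp3 = 147
P2: v0 -> pp0 = 43
P3: v0 -> pp0 = 43

Answer: 43 147 43 43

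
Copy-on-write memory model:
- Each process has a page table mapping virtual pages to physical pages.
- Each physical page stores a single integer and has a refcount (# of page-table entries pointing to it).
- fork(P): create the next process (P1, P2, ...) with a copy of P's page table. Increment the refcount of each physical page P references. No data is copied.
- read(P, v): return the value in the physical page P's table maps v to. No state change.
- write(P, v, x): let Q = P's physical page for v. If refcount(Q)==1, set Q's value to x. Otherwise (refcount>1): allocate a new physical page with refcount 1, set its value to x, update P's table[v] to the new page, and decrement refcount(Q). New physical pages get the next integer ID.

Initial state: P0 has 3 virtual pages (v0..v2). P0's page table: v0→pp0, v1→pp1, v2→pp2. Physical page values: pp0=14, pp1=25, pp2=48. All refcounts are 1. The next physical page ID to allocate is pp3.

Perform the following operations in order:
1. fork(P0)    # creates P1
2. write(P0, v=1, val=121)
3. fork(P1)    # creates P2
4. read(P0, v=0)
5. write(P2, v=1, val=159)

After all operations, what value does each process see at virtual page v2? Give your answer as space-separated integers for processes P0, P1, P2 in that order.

Op 1: fork(P0) -> P1. 3 ppages; refcounts: pp0:2 pp1:2 pp2:2
Op 2: write(P0, v1, 121). refcount(pp1)=2>1 -> COPY to pp3. 4 ppages; refcounts: pp0:2 pp1:1 pp2:2 pp3:1
Op 3: fork(P1) -> P2. 4 ppages; refcounts: pp0:3 pp1:2 pp2:3 pp3:1
Op 4: read(P0, v0) -> 14. No state change.
Op 5: write(P2, v1, 159). refcount(pp1)=2>1 -> COPY to pp4. 5 ppages; refcounts: pp0:3 pp1:1 pp2:3 pp3:1 pp4:1
P0: v2 -> pp2 = 48
P1: v2 -> pp2 = 48
P2: v2 -> pp2 = 48

Answer: 48 48 48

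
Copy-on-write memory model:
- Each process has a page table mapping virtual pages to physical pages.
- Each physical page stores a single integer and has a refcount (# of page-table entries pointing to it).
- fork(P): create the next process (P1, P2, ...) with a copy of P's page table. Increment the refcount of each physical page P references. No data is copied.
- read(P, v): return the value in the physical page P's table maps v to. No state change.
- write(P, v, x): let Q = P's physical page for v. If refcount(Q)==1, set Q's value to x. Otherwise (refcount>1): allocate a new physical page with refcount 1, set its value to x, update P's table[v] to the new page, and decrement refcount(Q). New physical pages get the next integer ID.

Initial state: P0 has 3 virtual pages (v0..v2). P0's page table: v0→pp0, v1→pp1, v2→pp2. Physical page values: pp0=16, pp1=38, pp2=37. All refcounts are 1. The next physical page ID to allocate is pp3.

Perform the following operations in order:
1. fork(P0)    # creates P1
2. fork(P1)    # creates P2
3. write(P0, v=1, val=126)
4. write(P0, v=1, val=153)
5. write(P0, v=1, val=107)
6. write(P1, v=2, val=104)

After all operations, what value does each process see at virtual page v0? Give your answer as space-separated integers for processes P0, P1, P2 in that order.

Op 1: fork(P0) -> P1. 3 ppages; refcounts: pp0:2 pp1:2 pp2:2
Op 2: fork(P1) -> P2. 3 ppages; refcounts: pp0:3 pp1:3 pp2:3
Op 3: write(P0, v1, 126). refcount(pp1)=3>1 -> COPY to pp3. 4 ppages; refcounts: pp0:3 pp1:2 pp2:3 pp3:1
Op 4: write(P0, v1, 153). refcount(pp3)=1 -> write in place. 4 ppages; refcounts: pp0:3 pp1:2 pp2:3 pp3:1
Op 5: write(P0, v1, 107). refcount(pp3)=1 -> write in place. 4 ppages; refcounts: pp0:3 pp1:2 pp2:3 pp3:1
Op 6: write(P1, v2, 104). refcount(pp2)=3>1 -> COPY to pp4. 5 ppages; refcounts: pp0:3 pp1:2 pp2:2 pp3:1 pp4:1
P0: v0 -> pp0 = 16
P1: v0 -> pp0 = 16
P2: v0 -> pp0 = 16

Answer: 16 16 16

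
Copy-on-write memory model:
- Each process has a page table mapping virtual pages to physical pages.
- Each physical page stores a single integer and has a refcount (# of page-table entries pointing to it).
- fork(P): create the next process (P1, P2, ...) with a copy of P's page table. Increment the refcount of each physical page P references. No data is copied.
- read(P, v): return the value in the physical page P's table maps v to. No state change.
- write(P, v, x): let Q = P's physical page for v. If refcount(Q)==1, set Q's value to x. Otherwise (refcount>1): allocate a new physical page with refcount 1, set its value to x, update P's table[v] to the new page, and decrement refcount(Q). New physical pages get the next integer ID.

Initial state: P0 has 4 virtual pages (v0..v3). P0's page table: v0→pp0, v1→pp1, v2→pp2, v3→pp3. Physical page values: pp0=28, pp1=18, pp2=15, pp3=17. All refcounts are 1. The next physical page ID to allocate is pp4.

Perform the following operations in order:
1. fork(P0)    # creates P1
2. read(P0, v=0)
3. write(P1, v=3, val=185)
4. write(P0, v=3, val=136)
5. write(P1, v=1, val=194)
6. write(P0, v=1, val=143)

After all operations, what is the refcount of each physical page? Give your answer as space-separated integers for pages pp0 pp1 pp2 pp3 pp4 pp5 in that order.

Op 1: fork(P0) -> P1. 4 ppages; refcounts: pp0:2 pp1:2 pp2:2 pp3:2
Op 2: read(P0, v0) -> 28. No state change.
Op 3: write(P1, v3, 185). refcount(pp3)=2>1 -> COPY to pp4. 5 ppages; refcounts: pp0:2 pp1:2 pp2:2 pp3:1 pp4:1
Op 4: write(P0, v3, 136). refcount(pp3)=1 -> write in place. 5 ppages; refcounts: pp0:2 pp1:2 pp2:2 pp3:1 pp4:1
Op 5: write(P1, v1, 194). refcount(pp1)=2>1 -> COPY to pp5. 6 ppages; refcounts: pp0:2 pp1:1 pp2:2 pp3:1 pp4:1 pp5:1
Op 6: write(P0, v1, 143). refcount(pp1)=1 -> write in place. 6 ppages; refcounts: pp0:2 pp1:1 pp2:2 pp3:1 pp4:1 pp5:1

Answer: 2 1 2 1 1 1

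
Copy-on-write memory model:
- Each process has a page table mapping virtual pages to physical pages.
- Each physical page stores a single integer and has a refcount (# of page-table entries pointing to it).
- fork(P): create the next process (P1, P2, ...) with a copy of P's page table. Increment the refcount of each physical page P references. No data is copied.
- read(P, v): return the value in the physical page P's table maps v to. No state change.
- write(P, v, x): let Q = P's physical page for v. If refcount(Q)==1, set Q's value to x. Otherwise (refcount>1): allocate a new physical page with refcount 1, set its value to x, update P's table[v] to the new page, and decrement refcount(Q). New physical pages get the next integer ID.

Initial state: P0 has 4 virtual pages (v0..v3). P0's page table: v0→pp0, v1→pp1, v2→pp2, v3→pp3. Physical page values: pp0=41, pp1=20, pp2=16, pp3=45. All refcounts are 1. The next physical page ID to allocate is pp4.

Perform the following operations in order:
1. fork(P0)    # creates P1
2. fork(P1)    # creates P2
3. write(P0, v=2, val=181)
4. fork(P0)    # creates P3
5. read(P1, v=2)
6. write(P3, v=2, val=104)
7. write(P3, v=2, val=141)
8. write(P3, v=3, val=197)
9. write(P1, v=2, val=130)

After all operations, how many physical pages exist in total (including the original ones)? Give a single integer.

Answer: 8

Derivation:
Op 1: fork(P0) -> P1. 4 ppages; refcounts: pp0:2 pp1:2 pp2:2 pp3:2
Op 2: fork(P1) -> P2. 4 ppages; refcounts: pp0:3 pp1:3 pp2:3 pp3:3
Op 3: write(P0, v2, 181). refcount(pp2)=3>1 -> COPY to pp4. 5 ppages; refcounts: pp0:3 pp1:3 pp2:2 pp3:3 pp4:1
Op 4: fork(P0) -> P3. 5 ppages; refcounts: pp0:4 pp1:4 pp2:2 pp3:4 pp4:2
Op 5: read(P1, v2) -> 16. No state change.
Op 6: write(P3, v2, 104). refcount(pp4)=2>1 -> COPY to pp5. 6 ppages; refcounts: pp0:4 pp1:4 pp2:2 pp3:4 pp4:1 pp5:1
Op 7: write(P3, v2, 141). refcount(pp5)=1 -> write in place. 6 ppages; refcounts: pp0:4 pp1:4 pp2:2 pp3:4 pp4:1 pp5:1
Op 8: write(P3, v3, 197). refcount(pp3)=4>1 -> COPY to pp6. 7 ppages; refcounts: pp0:4 pp1:4 pp2:2 pp3:3 pp4:1 pp5:1 pp6:1
Op 9: write(P1, v2, 130). refcount(pp2)=2>1 -> COPY to pp7. 8 ppages; refcounts: pp0:4 pp1:4 pp2:1 pp3:3 pp4:1 pp5:1 pp6:1 pp7:1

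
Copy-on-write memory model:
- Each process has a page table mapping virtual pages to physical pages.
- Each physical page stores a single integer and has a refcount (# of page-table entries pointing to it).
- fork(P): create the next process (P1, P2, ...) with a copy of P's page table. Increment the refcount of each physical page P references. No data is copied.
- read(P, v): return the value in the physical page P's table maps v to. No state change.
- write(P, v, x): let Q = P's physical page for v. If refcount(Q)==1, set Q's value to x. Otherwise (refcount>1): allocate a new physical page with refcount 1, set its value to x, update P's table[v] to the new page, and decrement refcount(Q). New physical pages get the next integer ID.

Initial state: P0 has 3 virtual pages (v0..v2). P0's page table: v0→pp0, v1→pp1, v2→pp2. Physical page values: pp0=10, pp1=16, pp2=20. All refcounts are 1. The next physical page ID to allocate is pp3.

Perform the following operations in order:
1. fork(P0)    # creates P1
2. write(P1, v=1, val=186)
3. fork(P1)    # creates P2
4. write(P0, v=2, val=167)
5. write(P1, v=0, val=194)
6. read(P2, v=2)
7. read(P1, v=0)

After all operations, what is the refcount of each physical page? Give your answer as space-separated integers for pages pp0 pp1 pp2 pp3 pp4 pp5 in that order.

Op 1: fork(P0) -> P1. 3 ppages; refcounts: pp0:2 pp1:2 pp2:2
Op 2: write(P1, v1, 186). refcount(pp1)=2>1 -> COPY to pp3. 4 ppages; refcounts: pp0:2 pp1:1 pp2:2 pp3:1
Op 3: fork(P1) -> P2. 4 ppages; refcounts: pp0:3 pp1:1 pp2:3 pp3:2
Op 4: write(P0, v2, 167). refcount(pp2)=3>1 -> COPY to pp4. 5 ppages; refcounts: pp0:3 pp1:1 pp2:2 pp3:2 pp4:1
Op 5: write(P1, v0, 194). refcount(pp0)=3>1 -> COPY to pp5. 6 ppages; refcounts: pp0:2 pp1:1 pp2:2 pp3:2 pp4:1 pp5:1
Op 6: read(P2, v2) -> 20. No state change.
Op 7: read(P1, v0) -> 194. No state change.

Answer: 2 1 2 2 1 1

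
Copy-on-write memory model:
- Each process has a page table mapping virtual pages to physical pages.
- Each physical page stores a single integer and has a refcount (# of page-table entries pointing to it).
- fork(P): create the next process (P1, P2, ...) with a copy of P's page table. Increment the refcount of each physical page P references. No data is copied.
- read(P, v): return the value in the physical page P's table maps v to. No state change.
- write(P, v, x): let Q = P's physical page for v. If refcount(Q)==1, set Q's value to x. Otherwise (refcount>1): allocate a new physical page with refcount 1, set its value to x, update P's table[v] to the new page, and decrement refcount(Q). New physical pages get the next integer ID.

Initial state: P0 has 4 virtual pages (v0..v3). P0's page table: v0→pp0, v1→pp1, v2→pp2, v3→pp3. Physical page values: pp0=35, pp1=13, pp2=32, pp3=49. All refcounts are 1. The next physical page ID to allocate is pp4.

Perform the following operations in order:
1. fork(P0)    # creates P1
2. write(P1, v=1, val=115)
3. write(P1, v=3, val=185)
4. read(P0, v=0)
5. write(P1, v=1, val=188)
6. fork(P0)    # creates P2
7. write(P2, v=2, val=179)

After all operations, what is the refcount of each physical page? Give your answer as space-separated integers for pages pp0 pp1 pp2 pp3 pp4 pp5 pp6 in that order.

Answer: 3 2 2 2 1 1 1

Derivation:
Op 1: fork(P0) -> P1. 4 ppages; refcounts: pp0:2 pp1:2 pp2:2 pp3:2
Op 2: write(P1, v1, 115). refcount(pp1)=2>1 -> COPY to pp4. 5 ppages; refcounts: pp0:2 pp1:1 pp2:2 pp3:2 pp4:1
Op 3: write(P1, v3, 185). refcount(pp3)=2>1 -> COPY to pp5. 6 ppages; refcounts: pp0:2 pp1:1 pp2:2 pp3:1 pp4:1 pp5:1
Op 4: read(P0, v0) -> 35. No state change.
Op 5: write(P1, v1, 188). refcount(pp4)=1 -> write in place. 6 ppages; refcounts: pp0:2 pp1:1 pp2:2 pp3:1 pp4:1 pp5:1
Op 6: fork(P0) -> P2. 6 ppages; refcounts: pp0:3 pp1:2 pp2:3 pp3:2 pp4:1 pp5:1
Op 7: write(P2, v2, 179). refcount(pp2)=3>1 -> COPY to pp6. 7 ppages; refcounts: pp0:3 pp1:2 pp2:2 pp3:2 pp4:1 pp5:1 pp6:1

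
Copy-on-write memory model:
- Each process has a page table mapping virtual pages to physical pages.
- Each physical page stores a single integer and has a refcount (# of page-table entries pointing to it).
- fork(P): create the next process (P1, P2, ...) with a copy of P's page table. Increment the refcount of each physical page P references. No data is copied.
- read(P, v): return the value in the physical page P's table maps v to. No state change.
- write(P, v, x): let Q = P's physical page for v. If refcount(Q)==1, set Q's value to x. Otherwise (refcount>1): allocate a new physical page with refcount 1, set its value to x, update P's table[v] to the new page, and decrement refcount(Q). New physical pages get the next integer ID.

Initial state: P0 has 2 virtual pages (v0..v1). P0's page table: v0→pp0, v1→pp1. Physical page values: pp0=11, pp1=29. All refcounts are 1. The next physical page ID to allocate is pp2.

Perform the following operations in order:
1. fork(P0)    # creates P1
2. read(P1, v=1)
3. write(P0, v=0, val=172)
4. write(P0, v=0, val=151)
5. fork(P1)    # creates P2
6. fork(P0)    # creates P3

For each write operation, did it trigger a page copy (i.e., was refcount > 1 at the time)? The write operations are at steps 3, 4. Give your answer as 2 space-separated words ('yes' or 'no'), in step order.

Op 1: fork(P0) -> P1. 2 ppages; refcounts: pp0:2 pp1:2
Op 2: read(P1, v1) -> 29. No state change.
Op 3: write(P0, v0, 172). refcount(pp0)=2>1 -> COPY to pp2. 3 ppages; refcounts: pp0:1 pp1:2 pp2:1
Op 4: write(P0, v0, 151). refcount(pp2)=1 -> write in place. 3 ppages; refcounts: pp0:1 pp1:2 pp2:1
Op 5: fork(P1) -> P2. 3 ppages; refcounts: pp0:2 pp1:3 pp2:1
Op 6: fork(P0) -> P3. 3 ppages; refcounts: pp0:2 pp1:4 pp2:2

yes no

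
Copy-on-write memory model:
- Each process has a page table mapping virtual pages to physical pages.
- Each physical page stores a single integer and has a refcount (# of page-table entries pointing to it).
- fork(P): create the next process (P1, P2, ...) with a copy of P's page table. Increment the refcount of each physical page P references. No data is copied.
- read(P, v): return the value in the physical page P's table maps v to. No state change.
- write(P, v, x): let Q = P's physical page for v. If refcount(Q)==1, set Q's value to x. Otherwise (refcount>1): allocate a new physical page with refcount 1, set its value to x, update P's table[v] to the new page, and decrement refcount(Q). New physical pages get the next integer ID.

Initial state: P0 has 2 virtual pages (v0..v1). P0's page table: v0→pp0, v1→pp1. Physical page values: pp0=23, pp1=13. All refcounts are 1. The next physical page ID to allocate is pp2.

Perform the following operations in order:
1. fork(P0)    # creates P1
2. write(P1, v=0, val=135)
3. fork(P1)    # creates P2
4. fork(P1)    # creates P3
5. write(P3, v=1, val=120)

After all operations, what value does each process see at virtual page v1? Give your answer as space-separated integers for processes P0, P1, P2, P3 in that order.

Op 1: fork(P0) -> P1. 2 ppages; refcounts: pp0:2 pp1:2
Op 2: write(P1, v0, 135). refcount(pp0)=2>1 -> COPY to pp2. 3 ppages; refcounts: pp0:1 pp1:2 pp2:1
Op 3: fork(P1) -> P2. 3 ppages; refcounts: pp0:1 pp1:3 pp2:2
Op 4: fork(P1) -> P3. 3 ppages; refcounts: pp0:1 pp1:4 pp2:3
Op 5: write(P3, v1, 120). refcount(pp1)=4>1 -> COPY to pp3. 4 ppages; refcounts: pp0:1 pp1:3 pp2:3 pp3:1
P0: v1 -> pp1 = 13
P1: v1 -> pp1 = 13
P2: v1 -> pp1 = 13
P3: v1 -> pp3 = 120

Answer: 13 13 13 120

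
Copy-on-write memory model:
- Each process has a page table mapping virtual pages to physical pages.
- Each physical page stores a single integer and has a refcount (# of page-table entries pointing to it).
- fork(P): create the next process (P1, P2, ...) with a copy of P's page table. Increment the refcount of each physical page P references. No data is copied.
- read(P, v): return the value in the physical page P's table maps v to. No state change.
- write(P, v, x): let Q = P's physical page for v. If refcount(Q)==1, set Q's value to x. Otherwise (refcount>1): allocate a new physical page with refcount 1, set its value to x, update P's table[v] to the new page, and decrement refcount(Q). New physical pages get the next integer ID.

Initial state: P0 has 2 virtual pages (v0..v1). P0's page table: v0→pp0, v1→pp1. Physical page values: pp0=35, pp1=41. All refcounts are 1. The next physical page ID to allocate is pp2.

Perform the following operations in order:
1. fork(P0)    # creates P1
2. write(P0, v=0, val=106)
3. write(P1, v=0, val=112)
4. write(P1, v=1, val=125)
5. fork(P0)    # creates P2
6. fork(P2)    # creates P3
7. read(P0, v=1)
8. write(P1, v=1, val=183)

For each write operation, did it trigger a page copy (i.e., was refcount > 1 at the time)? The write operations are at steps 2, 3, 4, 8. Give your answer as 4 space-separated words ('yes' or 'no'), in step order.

Op 1: fork(P0) -> P1. 2 ppages; refcounts: pp0:2 pp1:2
Op 2: write(P0, v0, 106). refcount(pp0)=2>1 -> COPY to pp2. 3 ppages; refcounts: pp0:1 pp1:2 pp2:1
Op 3: write(P1, v0, 112). refcount(pp0)=1 -> write in place. 3 ppages; refcounts: pp0:1 pp1:2 pp2:1
Op 4: write(P1, v1, 125). refcount(pp1)=2>1 -> COPY to pp3. 4 ppages; refcounts: pp0:1 pp1:1 pp2:1 pp3:1
Op 5: fork(P0) -> P2. 4 ppages; refcounts: pp0:1 pp1:2 pp2:2 pp3:1
Op 6: fork(P2) -> P3. 4 ppages; refcounts: pp0:1 pp1:3 pp2:3 pp3:1
Op 7: read(P0, v1) -> 41. No state change.
Op 8: write(P1, v1, 183). refcount(pp3)=1 -> write in place. 4 ppages; refcounts: pp0:1 pp1:3 pp2:3 pp3:1

yes no yes no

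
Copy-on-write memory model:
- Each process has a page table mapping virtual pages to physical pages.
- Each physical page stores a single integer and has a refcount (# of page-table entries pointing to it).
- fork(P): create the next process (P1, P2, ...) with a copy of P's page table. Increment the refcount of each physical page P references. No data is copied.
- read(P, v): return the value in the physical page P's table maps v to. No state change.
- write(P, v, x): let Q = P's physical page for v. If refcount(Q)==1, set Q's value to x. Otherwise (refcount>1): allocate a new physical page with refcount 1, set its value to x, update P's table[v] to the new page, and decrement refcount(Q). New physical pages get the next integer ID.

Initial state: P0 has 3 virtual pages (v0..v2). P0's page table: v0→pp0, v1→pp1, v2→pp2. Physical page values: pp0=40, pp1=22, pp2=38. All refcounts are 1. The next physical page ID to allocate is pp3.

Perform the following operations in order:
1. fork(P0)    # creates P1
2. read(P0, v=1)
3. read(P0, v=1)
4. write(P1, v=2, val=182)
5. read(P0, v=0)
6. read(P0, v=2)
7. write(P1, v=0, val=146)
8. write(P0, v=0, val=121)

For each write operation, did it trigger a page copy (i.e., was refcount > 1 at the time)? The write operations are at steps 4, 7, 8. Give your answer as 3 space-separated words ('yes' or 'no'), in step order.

Op 1: fork(P0) -> P1. 3 ppages; refcounts: pp0:2 pp1:2 pp2:2
Op 2: read(P0, v1) -> 22. No state change.
Op 3: read(P0, v1) -> 22. No state change.
Op 4: write(P1, v2, 182). refcount(pp2)=2>1 -> COPY to pp3. 4 ppages; refcounts: pp0:2 pp1:2 pp2:1 pp3:1
Op 5: read(P0, v0) -> 40. No state change.
Op 6: read(P0, v2) -> 38. No state change.
Op 7: write(P1, v0, 146). refcount(pp0)=2>1 -> COPY to pp4. 5 ppages; refcounts: pp0:1 pp1:2 pp2:1 pp3:1 pp4:1
Op 8: write(P0, v0, 121). refcount(pp0)=1 -> write in place. 5 ppages; refcounts: pp0:1 pp1:2 pp2:1 pp3:1 pp4:1

yes yes no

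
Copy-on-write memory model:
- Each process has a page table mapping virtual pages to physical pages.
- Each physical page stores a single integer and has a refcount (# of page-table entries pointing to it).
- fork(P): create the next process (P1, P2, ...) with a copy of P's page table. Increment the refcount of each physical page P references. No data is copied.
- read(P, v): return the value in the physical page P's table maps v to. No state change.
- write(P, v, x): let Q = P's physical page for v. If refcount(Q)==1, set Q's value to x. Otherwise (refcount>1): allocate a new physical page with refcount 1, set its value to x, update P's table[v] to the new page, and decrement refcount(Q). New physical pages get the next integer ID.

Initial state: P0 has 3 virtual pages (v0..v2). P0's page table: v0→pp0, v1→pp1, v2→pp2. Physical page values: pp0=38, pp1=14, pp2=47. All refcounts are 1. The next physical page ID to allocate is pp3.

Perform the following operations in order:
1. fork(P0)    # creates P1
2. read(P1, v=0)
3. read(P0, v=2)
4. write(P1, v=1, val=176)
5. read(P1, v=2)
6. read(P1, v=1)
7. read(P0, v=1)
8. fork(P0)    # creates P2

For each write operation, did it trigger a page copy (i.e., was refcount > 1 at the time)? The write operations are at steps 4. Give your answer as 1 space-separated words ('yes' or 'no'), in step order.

Op 1: fork(P0) -> P1. 3 ppages; refcounts: pp0:2 pp1:2 pp2:2
Op 2: read(P1, v0) -> 38. No state change.
Op 3: read(P0, v2) -> 47. No state change.
Op 4: write(P1, v1, 176). refcount(pp1)=2>1 -> COPY to pp3. 4 ppages; refcounts: pp0:2 pp1:1 pp2:2 pp3:1
Op 5: read(P1, v2) -> 47. No state change.
Op 6: read(P1, v1) -> 176. No state change.
Op 7: read(P0, v1) -> 14. No state change.
Op 8: fork(P0) -> P2. 4 ppages; refcounts: pp0:3 pp1:2 pp2:3 pp3:1

yes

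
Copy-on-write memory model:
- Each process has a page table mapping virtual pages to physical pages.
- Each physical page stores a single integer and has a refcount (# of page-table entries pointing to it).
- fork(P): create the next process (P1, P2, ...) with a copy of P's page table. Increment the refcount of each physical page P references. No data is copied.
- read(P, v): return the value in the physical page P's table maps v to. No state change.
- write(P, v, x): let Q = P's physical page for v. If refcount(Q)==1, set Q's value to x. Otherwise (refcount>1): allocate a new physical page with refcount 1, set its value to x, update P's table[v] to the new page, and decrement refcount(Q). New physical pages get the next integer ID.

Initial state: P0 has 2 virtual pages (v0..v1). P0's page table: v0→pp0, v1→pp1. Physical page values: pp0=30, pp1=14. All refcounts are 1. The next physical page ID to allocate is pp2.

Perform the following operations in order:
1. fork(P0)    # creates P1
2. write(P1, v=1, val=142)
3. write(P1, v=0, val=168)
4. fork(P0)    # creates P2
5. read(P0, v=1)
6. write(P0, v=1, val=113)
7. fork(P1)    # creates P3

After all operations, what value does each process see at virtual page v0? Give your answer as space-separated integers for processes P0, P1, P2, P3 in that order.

Answer: 30 168 30 168

Derivation:
Op 1: fork(P0) -> P1. 2 ppages; refcounts: pp0:2 pp1:2
Op 2: write(P1, v1, 142). refcount(pp1)=2>1 -> COPY to pp2. 3 ppages; refcounts: pp0:2 pp1:1 pp2:1
Op 3: write(P1, v0, 168). refcount(pp0)=2>1 -> COPY to pp3. 4 ppages; refcounts: pp0:1 pp1:1 pp2:1 pp3:1
Op 4: fork(P0) -> P2. 4 ppages; refcounts: pp0:2 pp1:2 pp2:1 pp3:1
Op 5: read(P0, v1) -> 14. No state change.
Op 6: write(P0, v1, 113). refcount(pp1)=2>1 -> COPY to pp4. 5 ppages; refcounts: pp0:2 pp1:1 pp2:1 pp3:1 pp4:1
Op 7: fork(P1) -> P3. 5 ppages; refcounts: pp0:2 pp1:1 pp2:2 pp3:2 pp4:1
P0: v0 -> pp0 = 30
P1: v0 -> pp3 = 168
P2: v0 -> pp0 = 30
P3: v0 -> pp3 = 168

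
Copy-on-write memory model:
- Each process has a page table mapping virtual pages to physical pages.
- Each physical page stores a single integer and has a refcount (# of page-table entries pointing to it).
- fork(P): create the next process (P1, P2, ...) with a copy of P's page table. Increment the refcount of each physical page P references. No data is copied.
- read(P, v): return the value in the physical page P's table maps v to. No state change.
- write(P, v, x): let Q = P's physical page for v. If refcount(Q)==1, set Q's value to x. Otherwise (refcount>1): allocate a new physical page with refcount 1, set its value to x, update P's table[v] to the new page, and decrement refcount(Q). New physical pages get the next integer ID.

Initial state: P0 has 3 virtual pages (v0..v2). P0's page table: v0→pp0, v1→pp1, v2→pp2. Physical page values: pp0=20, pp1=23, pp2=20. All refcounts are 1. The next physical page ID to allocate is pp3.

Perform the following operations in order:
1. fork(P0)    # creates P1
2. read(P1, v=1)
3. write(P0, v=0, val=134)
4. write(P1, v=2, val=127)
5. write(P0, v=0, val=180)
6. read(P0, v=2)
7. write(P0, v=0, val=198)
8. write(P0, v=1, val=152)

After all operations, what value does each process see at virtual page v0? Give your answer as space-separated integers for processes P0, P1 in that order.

Op 1: fork(P0) -> P1. 3 ppages; refcounts: pp0:2 pp1:2 pp2:2
Op 2: read(P1, v1) -> 23. No state change.
Op 3: write(P0, v0, 134). refcount(pp0)=2>1 -> COPY to pp3. 4 ppages; refcounts: pp0:1 pp1:2 pp2:2 pp3:1
Op 4: write(P1, v2, 127). refcount(pp2)=2>1 -> COPY to pp4. 5 ppages; refcounts: pp0:1 pp1:2 pp2:1 pp3:1 pp4:1
Op 5: write(P0, v0, 180). refcount(pp3)=1 -> write in place. 5 ppages; refcounts: pp0:1 pp1:2 pp2:1 pp3:1 pp4:1
Op 6: read(P0, v2) -> 20. No state change.
Op 7: write(P0, v0, 198). refcount(pp3)=1 -> write in place. 5 ppages; refcounts: pp0:1 pp1:2 pp2:1 pp3:1 pp4:1
Op 8: write(P0, v1, 152). refcount(pp1)=2>1 -> COPY to pp5. 6 ppages; refcounts: pp0:1 pp1:1 pp2:1 pp3:1 pp4:1 pp5:1
P0: v0 -> pp3 = 198
P1: v0 -> pp0 = 20

Answer: 198 20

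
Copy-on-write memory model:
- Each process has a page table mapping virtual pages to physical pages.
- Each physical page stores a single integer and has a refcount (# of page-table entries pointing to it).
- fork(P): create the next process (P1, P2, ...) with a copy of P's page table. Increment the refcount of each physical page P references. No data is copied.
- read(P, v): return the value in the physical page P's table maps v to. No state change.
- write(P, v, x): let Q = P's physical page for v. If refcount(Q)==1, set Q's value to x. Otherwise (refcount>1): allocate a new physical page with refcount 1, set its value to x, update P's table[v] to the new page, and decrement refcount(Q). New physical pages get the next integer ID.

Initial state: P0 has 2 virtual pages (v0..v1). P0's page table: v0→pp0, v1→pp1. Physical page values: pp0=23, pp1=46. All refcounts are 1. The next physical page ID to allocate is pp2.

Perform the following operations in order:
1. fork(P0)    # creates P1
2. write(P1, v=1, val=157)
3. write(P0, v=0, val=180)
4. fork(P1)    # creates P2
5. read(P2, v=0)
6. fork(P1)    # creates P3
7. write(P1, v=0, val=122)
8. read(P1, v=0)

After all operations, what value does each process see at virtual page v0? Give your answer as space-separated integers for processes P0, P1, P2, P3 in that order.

Op 1: fork(P0) -> P1. 2 ppages; refcounts: pp0:2 pp1:2
Op 2: write(P1, v1, 157). refcount(pp1)=2>1 -> COPY to pp2. 3 ppages; refcounts: pp0:2 pp1:1 pp2:1
Op 3: write(P0, v0, 180). refcount(pp0)=2>1 -> COPY to pp3. 4 ppages; refcounts: pp0:1 pp1:1 pp2:1 pp3:1
Op 4: fork(P1) -> P2. 4 ppages; refcounts: pp0:2 pp1:1 pp2:2 pp3:1
Op 5: read(P2, v0) -> 23. No state change.
Op 6: fork(P1) -> P3. 4 ppages; refcounts: pp0:3 pp1:1 pp2:3 pp3:1
Op 7: write(P1, v0, 122). refcount(pp0)=3>1 -> COPY to pp4. 5 ppages; refcounts: pp0:2 pp1:1 pp2:3 pp3:1 pp4:1
Op 8: read(P1, v0) -> 122. No state change.
P0: v0 -> pp3 = 180
P1: v0 -> pp4 = 122
P2: v0 -> pp0 = 23
P3: v0 -> pp0 = 23

Answer: 180 122 23 23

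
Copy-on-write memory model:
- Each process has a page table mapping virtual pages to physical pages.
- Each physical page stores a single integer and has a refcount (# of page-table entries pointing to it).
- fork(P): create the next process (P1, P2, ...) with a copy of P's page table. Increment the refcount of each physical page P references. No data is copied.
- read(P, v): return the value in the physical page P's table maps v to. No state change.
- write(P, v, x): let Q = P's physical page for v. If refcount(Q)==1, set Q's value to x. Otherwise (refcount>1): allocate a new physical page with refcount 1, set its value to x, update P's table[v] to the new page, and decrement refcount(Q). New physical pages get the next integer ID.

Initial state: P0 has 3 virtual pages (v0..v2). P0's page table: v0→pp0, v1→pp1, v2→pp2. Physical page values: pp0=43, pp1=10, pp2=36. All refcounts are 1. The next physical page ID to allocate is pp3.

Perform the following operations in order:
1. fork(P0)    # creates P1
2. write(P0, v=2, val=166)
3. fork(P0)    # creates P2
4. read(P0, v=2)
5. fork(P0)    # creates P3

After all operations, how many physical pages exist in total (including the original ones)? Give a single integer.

Answer: 4

Derivation:
Op 1: fork(P0) -> P1. 3 ppages; refcounts: pp0:2 pp1:2 pp2:2
Op 2: write(P0, v2, 166). refcount(pp2)=2>1 -> COPY to pp3. 4 ppages; refcounts: pp0:2 pp1:2 pp2:1 pp3:1
Op 3: fork(P0) -> P2. 4 ppages; refcounts: pp0:3 pp1:3 pp2:1 pp3:2
Op 4: read(P0, v2) -> 166. No state change.
Op 5: fork(P0) -> P3. 4 ppages; refcounts: pp0:4 pp1:4 pp2:1 pp3:3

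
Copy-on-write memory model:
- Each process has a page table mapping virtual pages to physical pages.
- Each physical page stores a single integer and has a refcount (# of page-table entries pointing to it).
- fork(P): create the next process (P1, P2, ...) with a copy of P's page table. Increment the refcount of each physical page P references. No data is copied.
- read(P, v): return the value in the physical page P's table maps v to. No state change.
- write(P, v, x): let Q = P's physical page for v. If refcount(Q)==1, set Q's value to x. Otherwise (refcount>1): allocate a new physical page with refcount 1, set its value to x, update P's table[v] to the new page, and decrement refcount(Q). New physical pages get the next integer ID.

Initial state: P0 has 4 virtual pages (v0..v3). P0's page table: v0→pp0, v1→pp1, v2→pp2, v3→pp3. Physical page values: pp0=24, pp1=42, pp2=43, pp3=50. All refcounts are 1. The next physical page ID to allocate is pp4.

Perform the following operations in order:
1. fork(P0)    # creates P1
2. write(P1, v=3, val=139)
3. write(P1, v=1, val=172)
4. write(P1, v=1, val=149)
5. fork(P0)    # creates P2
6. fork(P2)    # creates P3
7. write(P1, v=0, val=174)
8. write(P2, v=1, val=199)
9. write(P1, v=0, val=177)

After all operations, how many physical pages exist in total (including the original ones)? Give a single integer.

Op 1: fork(P0) -> P1. 4 ppages; refcounts: pp0:2 pp1:2 pp2:2 pp3:2
Op 2: write(P1, v3, 139). refcount(pp3)=2>1 -> COPY to pp4. 5 ppages; refcounts: pp0:2 pp1:2 pp2:2 pp3:1 pp4:1
Op 3: write(P1, v1, 172). refcount(pp1)=2>1 -> COPY to pp5. 6 ppages; refcounts: pp0:2 pp1:1 pp2:2 pp3:1 pp4:1 pp5:1
Op 4: write(P1, v1, 149). refcount(pp5)=1 -> write in place. 6 ppages; refcounts: pp0:2 pp1:1 pp2:2 pp3:1 pp4:1 pp5:1
Op 5: fork(P0) -> P2. 6 ppages; refcounts: pp0:3 pp1:2 pp2:3 pp3:2 pp4:1 pp5:1
Op 6: fork(P2) -> P3. 6 ppages; refcounts: pp0:4 pp1:3 pp2:4 pp3:3 pp4:1 pp5:1
Op 7: write(P1, v0, 174). refcount(pp0)=4>1 -> COPY to pp6. 7 ppages; refcounts: pp0:3 pp1:3 pp2:4 pp3:3 pp4:1 pp5:1 pp6:1
Op 8: write(P2, v1, 199). refcount(pp1)=3>1 -> COPY to pp7. 8 ppages; refcounts: pp0:3 pp1:2 pp2:4 pp3:3 pp4:1 pp5:1 pp6:1 pp7:1
Op 9: write(P1, v0, 177). refcount(pp6)=1 -> write in place. 8 ppages; refcounts: pp0:3 pp1:2 pp2:4 pp3:3 pp4:1 pp5:1 pp6:1 pp7:1

Answer: 8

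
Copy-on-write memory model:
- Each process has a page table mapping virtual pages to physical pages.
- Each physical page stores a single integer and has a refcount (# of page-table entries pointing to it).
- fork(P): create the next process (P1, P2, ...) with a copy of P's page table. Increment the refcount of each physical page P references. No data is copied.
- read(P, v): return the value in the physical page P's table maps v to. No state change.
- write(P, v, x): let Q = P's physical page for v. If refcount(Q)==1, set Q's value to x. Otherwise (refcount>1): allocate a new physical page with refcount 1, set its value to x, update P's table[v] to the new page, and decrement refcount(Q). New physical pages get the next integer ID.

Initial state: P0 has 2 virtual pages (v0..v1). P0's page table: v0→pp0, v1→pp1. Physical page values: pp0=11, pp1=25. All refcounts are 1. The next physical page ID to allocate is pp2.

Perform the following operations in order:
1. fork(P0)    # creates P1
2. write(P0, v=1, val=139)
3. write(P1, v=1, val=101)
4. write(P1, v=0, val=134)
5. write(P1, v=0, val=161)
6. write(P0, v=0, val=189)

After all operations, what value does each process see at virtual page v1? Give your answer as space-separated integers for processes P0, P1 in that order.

Op 1: fork(P0) -> P1. 2 ppages; refcounts: pp0:2 pp1:2
Op 2: write(P0, v1, 139). refcount(pp1)=2>1 -> COPY to pp2. 3 ppages; refcounts: pp0:2 pp1:1 pp2:1
Op 3: write(P1, v1, 101). refcount(pp1)=1 -> write in place. 3 ppages; refcounts: pp0:2 pp1:1 pp2:1
Op 4: write(P1, v0, 134). refcount(pp0)=2>1 -> COPY to pp3. 4 ppages; refcounts: pp0:1 pp1:1 pp2:1 pp3:1
Op 5: write(P1, v0, 161). refcount(pp3)=1 -> write in place. 4 ppages; refcounts: pp0:1 pp1:1 pp2:1 pp3:1
Op 6: write(P0, v0, 189). refcount(pp0)=1 -> write in place. 4 ppages; refcounts: pp0:1 pp1:1 pp2:1 pp3:1
P0: v1 -> pp2 = 139
P1: v1 -> pp1 = 101

Answer: 139 101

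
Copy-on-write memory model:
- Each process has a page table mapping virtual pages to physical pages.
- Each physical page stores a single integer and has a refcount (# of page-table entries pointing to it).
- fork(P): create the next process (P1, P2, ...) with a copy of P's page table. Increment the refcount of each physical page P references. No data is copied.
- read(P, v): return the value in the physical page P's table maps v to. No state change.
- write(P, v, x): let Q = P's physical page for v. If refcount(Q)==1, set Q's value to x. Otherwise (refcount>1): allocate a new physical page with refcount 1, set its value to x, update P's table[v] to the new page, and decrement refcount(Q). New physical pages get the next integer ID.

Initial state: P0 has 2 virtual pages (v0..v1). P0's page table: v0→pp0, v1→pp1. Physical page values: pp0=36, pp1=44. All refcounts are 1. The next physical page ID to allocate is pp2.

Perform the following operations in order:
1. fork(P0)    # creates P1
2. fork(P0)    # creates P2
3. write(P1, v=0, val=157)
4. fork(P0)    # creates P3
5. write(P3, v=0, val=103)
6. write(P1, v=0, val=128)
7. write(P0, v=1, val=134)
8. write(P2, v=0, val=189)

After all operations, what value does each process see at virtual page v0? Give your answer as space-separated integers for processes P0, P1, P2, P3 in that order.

Answer: 36 128 189 103

Derivation:
Op 1: fork(P0) -> P1. 2 ppages; refcounts: pp0:2 pp1:2
Op 2: fork(P0) -> P2. 2 ppages; refcounts: pp0:3 pp1:3
Op 3: write(P1, v0, 157). refcount(pp0)=3>1 -> COPY to pp2. 3 ppages; refcounts: pp0:2 pp1:3 pp2:1
Op 4: fork(P0) -> P3. 3 ppages; refcounts: pp0:3 pp1:4 pp2:1
Op 5: write(P3, v0, 103). refcount(pp0)=3>1 -> COPY to pp3. 4 ppages; refcounts: pp0:2 pp1:4 pp2:1 pp3:1
Op 6: write(P1, v0, 128). refcount(pp2)=1 -> write in place. 4 ppages; refcounts: pp0:2 pp1:4 pp2:1 pp3:1
Op 7: write(P0, v1, 134). refcount(pp1)=4>1 -> COPY to pp4. 5 ppages; refcounts: pp0:2 pp1:3 pp2:1 pp3:1 pp4:1
Op 8: write(P2, v0, 189). refcount(pp0)=2>1 -> COPY to pp5. 6 ppages; refcounts: pp0:1 pp1:3 pp2:1 pp3:1 pp4:1 pp5:1
P0: v0 -> pp0 = 36
P1: v0 -> pp2 = 128
P2: v0 -> pp5 = 189
P3: v0 -> pp3 = 103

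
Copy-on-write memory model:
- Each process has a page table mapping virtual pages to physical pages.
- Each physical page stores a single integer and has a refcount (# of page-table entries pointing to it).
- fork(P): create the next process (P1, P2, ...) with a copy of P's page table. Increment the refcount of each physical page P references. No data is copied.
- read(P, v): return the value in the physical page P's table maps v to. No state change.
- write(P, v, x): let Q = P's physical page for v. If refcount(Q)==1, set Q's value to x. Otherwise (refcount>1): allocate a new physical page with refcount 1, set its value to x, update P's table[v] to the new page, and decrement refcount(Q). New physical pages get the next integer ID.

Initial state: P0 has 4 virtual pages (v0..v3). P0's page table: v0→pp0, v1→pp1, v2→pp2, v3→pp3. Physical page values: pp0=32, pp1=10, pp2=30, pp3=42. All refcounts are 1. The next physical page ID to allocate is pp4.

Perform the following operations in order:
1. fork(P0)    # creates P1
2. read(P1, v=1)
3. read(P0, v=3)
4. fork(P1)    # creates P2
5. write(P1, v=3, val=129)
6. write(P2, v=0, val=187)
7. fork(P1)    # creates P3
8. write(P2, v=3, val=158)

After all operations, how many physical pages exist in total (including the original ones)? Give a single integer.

Op 1: fork(P0) -> P1. 4 ppages; refcounts: pp0:2 pp1:2 pp2:2 pp3:2
Op 2: read(P1, v1) -> 10. No state change.
Op 3: read(P0, v3) -> 42. No state change.
Op 4: fork(P1) -> P2. 4 ppages; refcounts: pp0:3 pp1:3 pp2:3 pp3:3
Op 5: write(P1, v3, 129). refcount(pp3)=3>1 -> COPY to pp4. 5 ppages; refcounts: pp0:3 pp1:3 pp2:3 pp3:2 pp4:1
Op 6: write(P2, v0, 187). refcount(pp0)=3>1 -> COPY to pp5. 6 ppages; refcounts: pp0:2 pp1:3 pp2:3 pp3:2 pp4:1 pp5:1
Op 7: fork(P1) -> P3. 6 ppages; refcounts: pp0:3 pp1:4 pp2:4 pp3:2 pp4:2 pp5:1
Op 8: write(P2, v3, 158). refcount(pp3)=2>1 -> COPY to pp6. 7 ppages; refcounts: pp0:3 pp1:4 pp2:4 pp3:1 pp4:2 pp5:1 pp6:1

Answer: 7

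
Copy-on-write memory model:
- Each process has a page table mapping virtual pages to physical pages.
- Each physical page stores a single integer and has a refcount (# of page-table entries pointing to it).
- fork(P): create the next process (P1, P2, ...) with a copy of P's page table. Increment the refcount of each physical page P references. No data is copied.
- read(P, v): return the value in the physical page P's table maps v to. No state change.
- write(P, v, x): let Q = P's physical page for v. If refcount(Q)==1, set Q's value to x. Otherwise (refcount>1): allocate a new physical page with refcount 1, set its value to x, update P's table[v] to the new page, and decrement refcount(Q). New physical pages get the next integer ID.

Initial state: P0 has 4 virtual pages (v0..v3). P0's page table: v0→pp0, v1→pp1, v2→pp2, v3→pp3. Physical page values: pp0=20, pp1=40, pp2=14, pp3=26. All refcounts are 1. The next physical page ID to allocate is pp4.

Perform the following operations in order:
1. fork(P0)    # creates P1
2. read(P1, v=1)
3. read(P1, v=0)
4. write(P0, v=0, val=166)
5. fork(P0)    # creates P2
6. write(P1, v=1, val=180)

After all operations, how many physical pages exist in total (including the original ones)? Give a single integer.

Answer: 6

Derivation:
Op 1: fork(P0) -> P1. 4 ppages; refcounts: pp0:2 pp1:2 pp2:2 pp3:2
Op 2: read(P1, v1) -> 40. No state change.
Op 3: read(P1, v0) -> 20. No state change.
Op 4: write(P0, v0, 166). refcount(pp0)=2>1 -> COPY to pp4. 5 ppages; refcounts: pp0:1 pp1:2 pp2:2 pp3:2 pp4:1
Op 5: fork(P0) -> P2. 5 ppages; refcounts: pp0:1 pp1:3 pp2:3 pp3:3 pp4:2
Op 6: write(P1, v1, 180). refcount(pp1)=3>1 -> COPY to pp5. 6 ppages; refcounts: pp0:1 pp1:2 pp2:3 pp3:3 pp4:2 pp5:1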